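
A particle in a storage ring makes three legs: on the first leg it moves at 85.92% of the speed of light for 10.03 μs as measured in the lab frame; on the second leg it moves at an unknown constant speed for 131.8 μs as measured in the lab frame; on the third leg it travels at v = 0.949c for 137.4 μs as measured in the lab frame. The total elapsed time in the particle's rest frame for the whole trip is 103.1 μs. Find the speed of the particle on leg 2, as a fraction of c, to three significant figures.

β = 0.910

Leg 1: β = 0.8592; γ = 1/√(1 − 0.8592²) = 1/√0.2618 = 1.954; τ_1 = 10.03/1.954 = 5.132 μs.
Leg 2: speed unknown; τ_2 = 131.8/γ_2.
Leg 3: γ = 1/√(1 − 0.949²) = 1/√0.09940 = 3.172; τ_3 = 137.4/3.172 = 43.32 μs.
Total proper time: 5.132 + τ_2 + 43.32 = 103.1, so τ_2 = 103.1 − 48.45 = 54.65 μs.
γ_2 = 131.8/54.65 = 2.412; β = √(1 − 1/γ²) = √0.8281.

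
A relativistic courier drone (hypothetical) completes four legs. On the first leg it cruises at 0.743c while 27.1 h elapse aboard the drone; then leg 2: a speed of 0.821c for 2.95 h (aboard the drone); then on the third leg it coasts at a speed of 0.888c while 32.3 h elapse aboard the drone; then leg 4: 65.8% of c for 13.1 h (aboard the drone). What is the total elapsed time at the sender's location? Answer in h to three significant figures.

Δt = 133 h

Leg 1: γ = 1/√(1 − 0.743²) = 1/√0.4480 = 1.494; Δt_1 = 1.494 × 27.1 = 40.49 h.
Leg 2: γ = 1/√(1 − 0.821²) = 1/√0.3260 = 1.752; Δt_2 = 1.752 × 2.95 = 5.167 h.
Leg 3: γ = 1/√(1 − 0.888²) = 1/√0.2115 = 2.175; Δt_3 = 2.175 × 32.3 = 70.24 h.
Leg 4: β = 0.658; γ = 1/√(1 − 0.658²) = 1/√0.5670 = 1.328; Δt_4 = 1.328 × 13.1 = 17.40 h.
Total: 40.49 + 5.167 + 70.24 + 17.40 h.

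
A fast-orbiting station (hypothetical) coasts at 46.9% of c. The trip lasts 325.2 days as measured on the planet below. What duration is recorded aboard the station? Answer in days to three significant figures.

β = 0.469; γ = 1/√(1 − 0.469²) = 1/√0.7800 = 1.132
The interval measured on the planet below is the dilated one; the clock aboard the station measures the proper time τ = Δt/γ = 325.2/1.132 days.

τ = 287 days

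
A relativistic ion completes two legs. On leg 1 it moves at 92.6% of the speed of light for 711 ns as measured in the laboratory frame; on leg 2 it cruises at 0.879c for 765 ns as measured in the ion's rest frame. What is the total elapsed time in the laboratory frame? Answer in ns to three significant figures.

Δt = 2320 ns

Leg 1: 711 ns is already measured in the laboratory frame.
Leg 2: γ = 1/√(1 − 0.879²) = 1/√0.2274 = 2.097; Δt_2 = 2.097 × 765 = 1604 ns.
Total: 711.0 + 1604 ns.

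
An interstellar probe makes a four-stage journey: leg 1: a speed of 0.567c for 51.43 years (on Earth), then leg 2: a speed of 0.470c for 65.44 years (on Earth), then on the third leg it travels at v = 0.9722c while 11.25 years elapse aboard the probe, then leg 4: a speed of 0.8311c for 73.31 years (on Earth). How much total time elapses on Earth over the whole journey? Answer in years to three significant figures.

Δt = 238 years

Leg 1: 51.43 years is already measured on Earth.
Leg 2: 65.44 years is already measured on Earth.
Leg 3: γ = 1/√(1 − 0.9722²) = 1/√0.05483 = 4.271; Δt_3 = 4.271 × 11.25 = 48.05 years.
Leg 4: 73.31 years is already measured on Earth.
Total: 51.43 + 65.44 + 48.05 + 73.31 years.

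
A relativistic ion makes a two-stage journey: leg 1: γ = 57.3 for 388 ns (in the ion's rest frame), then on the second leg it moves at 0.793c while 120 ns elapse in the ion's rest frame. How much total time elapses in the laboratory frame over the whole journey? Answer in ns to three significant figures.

Δt = 2.24×10⁴ ns

Leg 1: γ = 57.3; Δt_1 = 57.30 × 388 = 2.223×10⁴ ns.
Leg 2: γ = 1/√(1 − 0.793²) = 1/√0.3712 = 1.641; Δt_2 = 1.641 × 120 = 197.0 ns.
Total: 2.223×10⁴ + 197.0 ns.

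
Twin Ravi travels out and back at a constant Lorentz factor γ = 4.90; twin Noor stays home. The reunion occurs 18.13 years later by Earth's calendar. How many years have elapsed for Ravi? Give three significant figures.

τ = 3.70 years

γ = 4.90
Ravi's clock measures proper time along the trip: τ = Δt/γ = 18.13/4.900 years.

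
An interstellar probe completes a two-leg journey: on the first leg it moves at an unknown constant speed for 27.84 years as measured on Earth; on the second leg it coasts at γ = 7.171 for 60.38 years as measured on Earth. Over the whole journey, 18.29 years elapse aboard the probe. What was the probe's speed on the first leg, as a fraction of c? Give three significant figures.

β = 0.935

Leg 1: speed unknown; τ_1 = 27.84/γ_1.
Leg 2: γ = 7.171; τ_2 = 60.38/7.171 = 8.420 years.
Total proper time: τ_1 + 8.420 = 18.29, so τ_1 = 18.29 − 8.420 = 9.870 years.
γ_1 = 27.84/9.870 = 2.821; β = √(1 − 1/γ²) = √0.8743.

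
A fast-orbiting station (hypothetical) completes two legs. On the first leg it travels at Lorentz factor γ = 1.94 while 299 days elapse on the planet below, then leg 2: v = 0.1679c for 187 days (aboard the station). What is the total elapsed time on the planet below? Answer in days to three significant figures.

Leg 1: 299 days is already measured on the planet below.
Leg 2: γ = 1/√(1 − 0.1679²) = 1/√0.9718 = 1.014; Δt_2 = 1.014 × 187 = 189.7 days.
Total: 299.0 + 189.7 days.

Δt = 489 days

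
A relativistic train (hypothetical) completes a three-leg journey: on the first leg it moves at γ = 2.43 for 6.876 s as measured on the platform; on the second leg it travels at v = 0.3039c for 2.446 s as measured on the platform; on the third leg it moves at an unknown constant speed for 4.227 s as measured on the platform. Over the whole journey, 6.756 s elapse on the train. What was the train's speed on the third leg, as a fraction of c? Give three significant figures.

Leg 1: γ = 2.43; τ_1 = 6.876/2.430 = 2.830 s.
Leg 2: γ = 1/√(1 − 0.3039²) = 1/√0.9076 = 1.050; τ_2 = 2.446/1.050 = 2.330 s.
Leg 3: speed unknown; τ_3 = 4.227/γ_3.
Total proper time: 2.830 + 2.330 + τ_3 = 6.756, so τ_3 = 6.756 − 5.160 = 1.596 s.
γ_3 = 4.227/1.596 = 2.648; β = √(1 − 1/γ²) = √0.8574.

β = 0.926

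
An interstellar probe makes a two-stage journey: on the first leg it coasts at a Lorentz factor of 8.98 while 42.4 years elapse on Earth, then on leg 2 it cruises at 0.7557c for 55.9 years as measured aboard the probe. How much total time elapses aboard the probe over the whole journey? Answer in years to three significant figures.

τ = 60.6 years

Leg 1: γ = 8.98; τ_1 = 42.4/8.980 = 4.722 years.
Leg 2: 55.9 years is already measured aboard the probe.
Total: 4.722 + 55.90 years.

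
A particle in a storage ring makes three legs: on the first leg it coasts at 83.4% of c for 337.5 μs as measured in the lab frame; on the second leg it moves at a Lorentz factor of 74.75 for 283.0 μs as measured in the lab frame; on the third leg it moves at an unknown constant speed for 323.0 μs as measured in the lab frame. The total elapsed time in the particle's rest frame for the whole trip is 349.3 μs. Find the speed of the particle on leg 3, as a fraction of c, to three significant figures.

β = 0.870

Leg 1: β = 0.834; γ = 1/√(1 − 0.834²) = 1/√0.3044 = 1.812; τ_1 = 337.5/1.812 = 186.2 μs.
Leg 2: γ = 74.75; τ_2 = 283.0/74.75 = 3.786 μs.
Leg 3: speed unknown; τ_3 = 323.0/γ_3.
Total proper time: 186.2 + 3.786 + τ_3 = 349.3, so τ_3 = 349.3 − 190.0 = 159.3 μs.
γ_3 = 323.0/159.3 = 2.028; β = √(1 − 1/γ²) = √0.7568.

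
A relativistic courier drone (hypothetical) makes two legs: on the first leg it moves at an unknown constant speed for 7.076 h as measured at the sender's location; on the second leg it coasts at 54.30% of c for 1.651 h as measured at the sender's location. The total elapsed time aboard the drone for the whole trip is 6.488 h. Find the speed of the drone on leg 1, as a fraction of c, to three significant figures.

Leg 1: speed unknown; τ_1 = 7.076/γ_1.
Leg 2: β = 0.5430; γ = 1/√(1 − 0.5430²) = 1/√0.7052 = 1.191; τ_2 = 1.651/1.191 = 1.386 h.
Total proper time: τ_1 + 1.386 = 6.488, so τ_1 = 6.488 − 1.386 = 5.102 h.
γ_1 = 7.076/5.102 = 1.387; β = √(1 − 1/γ²) = √0.4802.

β = 0.693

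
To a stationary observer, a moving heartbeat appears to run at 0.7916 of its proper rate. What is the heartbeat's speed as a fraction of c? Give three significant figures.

Rate ratio = 1/γ, so γ = 1/0.7916 = 1.263.
β = √(1 − 1/γ²) = √(1 − 0.7916²) = √0.3734

β = 0.611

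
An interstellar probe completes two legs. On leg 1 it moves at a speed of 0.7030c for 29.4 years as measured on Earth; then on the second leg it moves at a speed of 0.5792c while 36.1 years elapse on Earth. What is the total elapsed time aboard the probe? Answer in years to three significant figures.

Leg 1: γ = 1/√(1 − 0.7030²) = 1/√0.5058 = 1.406; τ_1 = 29.4/1.406 = 20.91 years.
Leg 2: γ = 1/√(1 − 0.5792²) = 1/√0.6645 = 1.227; τ_2 = 36.1/1.227 = 29.43 years.
Total: 20.91 + 29.43 years.

τ = 50.3 years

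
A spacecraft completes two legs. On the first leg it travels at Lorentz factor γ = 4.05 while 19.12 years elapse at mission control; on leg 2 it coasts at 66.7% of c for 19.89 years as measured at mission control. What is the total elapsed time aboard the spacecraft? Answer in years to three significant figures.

Leg 1: γ = 4.05; τ_1 = 19.12/4.050 = 4.721 years.
Leg 2: β = 0.667; γ = 1/√(1 − 0.667²) = 1/√0.5551 = 1.342; τ_2 = 19.89/1.342 = 14.82 years.
Total: 4.721 + 14.82 years.

τ = 19.5 years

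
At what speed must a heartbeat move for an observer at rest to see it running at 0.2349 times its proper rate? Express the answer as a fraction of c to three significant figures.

β = 0.972

Rate ratio = 1/γ, so γ = 1/0.2349 = 4.257.
β = √(1 − 1/γ²) = √(1 − 0.2349²) = √0.9448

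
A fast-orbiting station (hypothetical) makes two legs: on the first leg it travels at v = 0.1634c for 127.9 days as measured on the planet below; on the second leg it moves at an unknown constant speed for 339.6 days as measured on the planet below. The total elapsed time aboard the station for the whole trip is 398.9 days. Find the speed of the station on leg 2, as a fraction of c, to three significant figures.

β = 0.596

Leg 1: γ = 1/√(1 − 0.1634²) = 1/√0.9733 = 1.014; τ_1 = 127.9/1.014 = 126.2 days.
Leg 2: speed unknown; τ_2 = 339.6/γ_2.
Total proper time: 126.2 + τ_2 = 398.9, so τ_2 = 398.9 − 126.2 = 272.7 days.
γ_2 = 339.6/272.7 = 1.245; β = √(1 − 1/γ²) = √0.3551.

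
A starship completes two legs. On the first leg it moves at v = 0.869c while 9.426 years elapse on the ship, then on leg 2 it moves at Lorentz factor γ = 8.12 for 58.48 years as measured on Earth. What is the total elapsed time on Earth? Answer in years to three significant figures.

Leg 1: γ = 1/√(1 − 0.869²) = 1/√0.2448 = 2.021; Δt_1 = 2.021 × 9.426 = 19.05 years.
Leg 2: 58.48 years is already measured on Earth.
Total: 19.05 + 58.48 years.

Δt = 77.5 years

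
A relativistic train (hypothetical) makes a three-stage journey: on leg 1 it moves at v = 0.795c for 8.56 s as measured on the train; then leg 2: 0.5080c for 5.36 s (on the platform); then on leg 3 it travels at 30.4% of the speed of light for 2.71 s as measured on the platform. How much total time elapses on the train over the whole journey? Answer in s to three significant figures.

Leg 1: 8.56 s is already measured on the train.
Leg 2: γ = 1/√(1 − 0.5080²) = 1/√0.7419 = 1.161; τ_2 = 5.36/1.161 = 4.617 s.
Leg 3: β = 0.304; γ = 1/√(1 − 0.304²) = 1/√0.9076 = 1.050; τ_3 = 2.71/1.050 = 2.582 s.
Total: 8.560 + 4.617 + 2.582 s.

τ = 15.8 s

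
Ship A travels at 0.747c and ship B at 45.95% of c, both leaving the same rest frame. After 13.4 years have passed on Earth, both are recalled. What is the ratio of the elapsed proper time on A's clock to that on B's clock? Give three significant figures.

A: γ = 1/√(1 − 0.747²) = 1/√0.4420 = 1.504. B: β = 0.4595; γ = 1/√(1 − 0.4595²) = 1/√0.7889 = 1.126.
τ_A/τ_B = γ_B/γ_A = 1.126/1.504 = 0.7485, so τ_A/τ_B = 0.7485.

τ_A/τ_B = 0.749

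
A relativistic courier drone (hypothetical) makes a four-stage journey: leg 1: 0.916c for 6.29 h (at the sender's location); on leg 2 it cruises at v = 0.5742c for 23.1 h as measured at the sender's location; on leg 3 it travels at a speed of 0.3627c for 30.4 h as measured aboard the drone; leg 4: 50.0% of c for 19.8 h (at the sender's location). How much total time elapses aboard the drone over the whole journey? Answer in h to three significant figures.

Leg 1: γ = 1/√(1 − 0.916²) = 1/√0.1609 = 2.493; τ_1 = 6.29/2.493 = 2.523 h.
Leg 2: γ = 1/√(1 − 0.5742²) = 1/√0.6703 = 1.221; τ_2 = 23.1/1.221 = 18.91 h.
Leg 3: 30.4 h is already measured aboard the drone.
Leg 4: β = 0.500; γ = 1/√(1 − 0.500²) = 1/√0.7500 = 1.155; τ_4 = 19.8/1.155 = 17.15 h.
Total: 2.523 + 18.91 + 30.40 + 17.15 h.

τ = 69.0 h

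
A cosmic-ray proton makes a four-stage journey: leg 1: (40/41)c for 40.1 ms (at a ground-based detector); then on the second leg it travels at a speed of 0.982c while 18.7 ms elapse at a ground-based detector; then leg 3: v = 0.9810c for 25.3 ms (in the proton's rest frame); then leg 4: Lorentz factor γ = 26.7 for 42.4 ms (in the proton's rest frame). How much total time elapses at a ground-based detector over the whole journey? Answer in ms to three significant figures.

Leg 1: 40.1 ms is already measured at a ground-based detector.
Leg 2: 18.7 ms is already measured at a ground-based detector.
Leg 3: γ = 1/√(1 − 0.9810²) = 1/√0.03764 = 5.154; Δt_3 = 5.154 × 25.3 = 130.4 ms.
Leg 4: γ = 26.7; Δt_4 = 26.70 × 42.4 = 1132 ms.
Total: 40.10 + 18.70 + 130.4 + 1132 ms.

Δt = 1320 ms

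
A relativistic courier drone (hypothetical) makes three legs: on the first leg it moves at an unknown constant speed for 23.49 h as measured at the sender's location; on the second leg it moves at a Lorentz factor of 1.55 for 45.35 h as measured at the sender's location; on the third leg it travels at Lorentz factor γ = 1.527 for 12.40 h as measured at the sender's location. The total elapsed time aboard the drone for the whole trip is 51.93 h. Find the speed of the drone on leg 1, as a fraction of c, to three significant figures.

Leg 1: speed unknown; τ_1 = 23.49/γ_1.
Leg 2: γ = 1.55; τ_2 = 45.35/1.550 = 29.26 h.
Leg 3: γ = 1.527; τ_3 = 12.40/1.527 = 8.120 h.
Total proper time: τ_1 + 29.26 + 8.120 = 51.93, so τ_1 = 51.93 − 37.38 = 14.55 h.
γ_1 = 23.49/14.55 = 1.614; β = √(1 − 1/γ²) = √0.6163.

β = 0.785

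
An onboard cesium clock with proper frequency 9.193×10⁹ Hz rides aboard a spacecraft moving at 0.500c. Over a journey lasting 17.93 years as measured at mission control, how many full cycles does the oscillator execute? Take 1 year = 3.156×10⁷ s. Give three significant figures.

γ = 1/√(1 − 0.500²) = 1/√0.7500 = 1.155
The oscillator's own cycle count is N = f × τ where τ is the proper time aboard the spacecraft. τ = Δt/γ = 17.93/1.155 = 15.53 years = 4.901×10⁸ s.
N = 9.193×10⁹ × 4.901×10⁸ = 4.505×10¹⁸.

N = 4.51×10¹⁸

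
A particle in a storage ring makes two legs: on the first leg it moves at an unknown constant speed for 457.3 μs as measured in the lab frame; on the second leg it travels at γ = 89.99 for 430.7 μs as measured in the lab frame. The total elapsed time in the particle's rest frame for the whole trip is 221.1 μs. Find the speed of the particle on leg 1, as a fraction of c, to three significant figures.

Leg 1: speed unknown; τ_1 = 457.3/γ_1.
Leg 2: γ = 89.99; τ_2 = 430.7/89.99 = 4.786 μs.
Total proper time: τ_1 + 4.786 = 221.1, so τ_1 = 221.1 − 4.786 = 216.3 μs.
γ_1 = 457.3/216.3 = 2.114; β = √(1 − 1/γ²) = √0.7762.

β = 0.881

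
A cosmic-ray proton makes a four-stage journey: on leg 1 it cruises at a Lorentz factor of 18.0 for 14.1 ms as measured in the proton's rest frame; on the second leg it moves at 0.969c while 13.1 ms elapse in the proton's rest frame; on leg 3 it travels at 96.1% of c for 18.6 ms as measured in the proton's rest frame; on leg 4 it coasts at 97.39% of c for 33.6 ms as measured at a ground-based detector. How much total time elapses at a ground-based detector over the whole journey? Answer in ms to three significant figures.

Δt = 408 ms

Leg 1: γ = 18.0; Δt_1 = 18.00 × 14.1 = 253.8 ms.
Leg 2: γ = 1/√(1 − 0.969²) = 1/√0.06104 = 4.048; Δt_2 = 4.048 × 13.1 = 53.02 ms.
Leg 3: β = 0.961; γ = 1/√(1 − 0.961²) = 1/√0.07648 = 3.616; Δt_3 = 3.616 × 18.6 = 67.26 ms.
Leg 4: 33.6 ms is already measured at a ground-based detector.
Total: 253.8 + 53.02 + 67.26 + 33.60 ms.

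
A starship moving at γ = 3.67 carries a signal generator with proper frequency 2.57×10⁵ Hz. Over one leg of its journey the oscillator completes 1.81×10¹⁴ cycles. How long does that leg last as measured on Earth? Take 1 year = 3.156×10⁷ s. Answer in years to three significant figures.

Δt = 81.9 years

γ = 3.67
Proper time for N cycles: τ = N/f = 1.81×10¹⁴/(2.57×10⁵) = 7.043×10⁸ s = 22.32 years.
Lab-frame duration Δt = γτ = 3.670 × 22.32 = 81.90 years.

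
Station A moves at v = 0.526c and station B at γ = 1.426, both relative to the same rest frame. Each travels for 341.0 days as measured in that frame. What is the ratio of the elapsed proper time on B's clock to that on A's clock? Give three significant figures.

A: γ = 1/√(1 − 0.526²) = 1/√0.7233 = 1.176. B: γ = 1.426.
τ_A/τ_B = γ_B/γ_A = 1.426/1.176 = 1.213, so τ_B/τ_A = 0.8245.

τ_B/τ_A = 0.825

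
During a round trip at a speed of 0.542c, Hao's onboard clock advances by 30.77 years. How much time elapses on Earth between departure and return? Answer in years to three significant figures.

Δt = 36.6 years

γ = 1/√(1 − 0.542²) = 1/√0.7062 = 1.190
Earth-frame duration is the dilated interval: Δt = γτ = 1.190 × 30.77 years.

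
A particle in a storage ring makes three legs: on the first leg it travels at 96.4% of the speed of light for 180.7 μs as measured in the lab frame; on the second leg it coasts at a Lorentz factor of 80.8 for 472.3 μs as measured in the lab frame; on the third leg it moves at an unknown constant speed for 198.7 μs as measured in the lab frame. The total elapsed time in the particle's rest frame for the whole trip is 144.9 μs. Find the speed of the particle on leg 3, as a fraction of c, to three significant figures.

β = 0.889

Leg 1: β = 0.964; γ = 1/√(1 − 0.964²) = 1/√0.07070 = 3.761; τ_1 = 180.7/3.761 = 48.05 μs.
Leg 2: γ = 80.8; τ_2 = 472.3/80.80 = 5.845 μs.
Leg 3: speed unknown; τ_3 = 198.7/γ_3.
Total proper time: 48.05 + 5.845 + τ_3 = 144.9, so τ_3 = 144.9 − 53.89 = 91.01 μs.
γ_3 = 198.7/91.01 = 2.183; β = √(1 − 1/γ²) = √0.7902.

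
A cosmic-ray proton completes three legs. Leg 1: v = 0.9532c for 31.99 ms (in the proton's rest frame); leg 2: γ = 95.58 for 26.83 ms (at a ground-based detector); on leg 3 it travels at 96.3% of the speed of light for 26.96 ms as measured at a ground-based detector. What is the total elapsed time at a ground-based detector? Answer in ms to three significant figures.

Leg 1: γ = 1/√(1 − 0.9532²) = 1/√0.09141 = 3.308; Δt_1 = 3.308 × 31.99 = 105.8 ms.
Leg 2: 26.83 ms is already measured at a ground-based detector.
Leg 3: 26.96 ms is already measured at a ground-based detector.
Total: 105.8 + 26.83 + 26.96 ms.

Δt = 160 ms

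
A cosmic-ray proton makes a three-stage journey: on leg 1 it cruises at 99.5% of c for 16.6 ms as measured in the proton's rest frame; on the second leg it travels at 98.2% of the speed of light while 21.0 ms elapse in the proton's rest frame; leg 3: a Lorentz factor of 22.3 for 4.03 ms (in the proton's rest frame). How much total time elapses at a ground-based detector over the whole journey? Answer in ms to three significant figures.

Leg 1: β = 0.995; γ = 1/√(1 − 0.995²) = 1/√0.009975 = 10.01; Δt_1 = 10.01 × 16.6 = 166.2 ms.
Leg 2: β = 0.982; γ = 1/√(1 − 0.982²) = 1/√0.03568 = 5.294; Δt_2 = 5.294 × 21.0 = 111.2 ms.
Leg 3: γ = 22.3; Δt_3 = 22.30 × 4.03 = 89.87 ms.
Total: 166.2 + 111.2 + 89.87 ms.

Δt = 367 ms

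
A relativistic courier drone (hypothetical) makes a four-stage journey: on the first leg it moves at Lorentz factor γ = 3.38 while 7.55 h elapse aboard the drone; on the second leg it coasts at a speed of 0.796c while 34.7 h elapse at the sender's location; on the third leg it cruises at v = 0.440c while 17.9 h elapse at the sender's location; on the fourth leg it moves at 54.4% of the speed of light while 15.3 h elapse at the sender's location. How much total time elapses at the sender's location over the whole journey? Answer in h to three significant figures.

Δt = 93.4 h

Leg 1: γ = 3.38; Δt_1 = 3.380 × 7.55 = 25.52 h.
Leg 2: 34.7 h is already measured at the sender's location.
Leg 3: 17.9 h is already measured at the sender's location.
Leg 4: 15.3 h is already measured at the sender's location.
Total: 25.52 + 34.70 + 17.90 + 15.30 h.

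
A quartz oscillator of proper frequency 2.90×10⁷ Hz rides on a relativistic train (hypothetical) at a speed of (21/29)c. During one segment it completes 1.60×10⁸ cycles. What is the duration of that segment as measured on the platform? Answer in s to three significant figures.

γ = 1/√(1 − (21/29)²) = 29/20 = 1.450
Proper time for N cycles: τ = N/f = 1.60×10⁸/(2.90×10⁷) = 5.517×10⁰ s = 5.517 s.
Lab-frame duration Δt = γτ = 1.450 × 5.517 = 8.000 s.

Δt = 8.00 s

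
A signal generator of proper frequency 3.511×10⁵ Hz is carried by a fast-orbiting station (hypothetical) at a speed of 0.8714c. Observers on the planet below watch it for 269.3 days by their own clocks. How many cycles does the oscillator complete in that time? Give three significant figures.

γ = 1/√(1 − 0.8714²) = 1/√0.2407 = 2.038
During 269.3 days of lab time, the oscillator's proper time advances by τ = Δt/γ = 269.3/2.038 = 132.1 days = 1.141×10⁷ s.
N = f × τ = 3.511×10⁵ × 1.141×10⁷ = 4.008×10¹².

N = 4.01×10¹²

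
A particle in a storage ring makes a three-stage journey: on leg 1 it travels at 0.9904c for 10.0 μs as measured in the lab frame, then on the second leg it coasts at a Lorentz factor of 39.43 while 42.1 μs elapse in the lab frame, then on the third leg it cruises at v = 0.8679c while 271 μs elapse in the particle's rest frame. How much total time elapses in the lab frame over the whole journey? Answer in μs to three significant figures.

Δt = 598 μs

Leg 1: 10.0 μs is already measured in the lab frame.
Leg 2: 42.1 μs is already measured in the lab frame.
Leg 3: γ = 1/√(1 − 0.8679²) = 1/√0.2467 = 2.013; Δt_3 = 2.013 × 271 = 545.6 μs.
Total: 10.00 + 42.10 + 545.6 μs.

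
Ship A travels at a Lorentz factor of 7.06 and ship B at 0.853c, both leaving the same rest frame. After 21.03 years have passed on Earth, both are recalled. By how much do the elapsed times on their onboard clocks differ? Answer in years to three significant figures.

A: γ = 7.06; τ_A = 21.03/7.060 = 2.979 years.
B: γ = 1/√(1 − 0.853²) = 1/√0.2724 = 1.916; τ_B = 21.03/1.916 = 10.98 years.

|τ_A − τ_B| = 8.00 years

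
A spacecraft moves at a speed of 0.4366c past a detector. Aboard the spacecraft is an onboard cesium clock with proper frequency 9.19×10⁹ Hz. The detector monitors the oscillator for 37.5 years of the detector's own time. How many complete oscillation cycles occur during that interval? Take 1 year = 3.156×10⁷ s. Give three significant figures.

γ = 1/√(1 − 0.4366²) = 1/√0.8094 = 1.112
During 37.5 years of lab time, the oscillator's proper time advances by τ = Δt/γ = 37.5/1.112 = 33.74 years = 1.065×10⁹ s.
N = f × τ = 9.19×10⁹ × 1.065×10⁹ = 9.785×10¹⁸.

N = 9.78×10¹⁸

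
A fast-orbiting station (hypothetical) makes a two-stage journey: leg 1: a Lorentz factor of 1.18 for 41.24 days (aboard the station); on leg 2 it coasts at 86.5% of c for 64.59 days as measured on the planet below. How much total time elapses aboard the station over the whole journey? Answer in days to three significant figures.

Leg 1: 41.24 days is already measured aboard the station.
Leg 2: β = 0.865; γ = 1/√(1 − 0.865²) = 1/√0.2518 = 1.993; τ_2 = 64.59/1.993 = 32.41 days.
Total: 41.24 + 32.41 days.

τ = 73.6 days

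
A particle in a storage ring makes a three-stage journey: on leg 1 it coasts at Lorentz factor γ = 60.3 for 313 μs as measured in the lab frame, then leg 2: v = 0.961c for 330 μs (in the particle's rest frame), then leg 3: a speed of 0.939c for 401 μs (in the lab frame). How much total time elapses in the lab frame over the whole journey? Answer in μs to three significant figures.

Δt = 1910 μs

Leg 1: 313 μs is already measured in the lab frame.
Leg 2: γ = 1/√(1 − 0.961²) = 1/√0.07648 = 3.616; Δt_2 = 3.616 × 330 = 1193 μs.
Leg 3: 401 μs is already measured in the lab frame.
Total: 313.0 + 1193 + 401.0 μs.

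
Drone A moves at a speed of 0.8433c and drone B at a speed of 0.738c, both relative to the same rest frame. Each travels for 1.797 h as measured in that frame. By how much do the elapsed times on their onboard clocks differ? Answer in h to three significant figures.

A: γ = 1/√(1 − 0.8433²) = 1/√0.2888 = 1.861; τ_A = 1.797/1.861 = 0.9658 h.
B: γ = 1/√(1 − 0.738²) = 1/√0.4554 = 1.482; τ_B = 1.797/1.482 = 1.213 h.

|τ_A − τ_B| = 0.247 h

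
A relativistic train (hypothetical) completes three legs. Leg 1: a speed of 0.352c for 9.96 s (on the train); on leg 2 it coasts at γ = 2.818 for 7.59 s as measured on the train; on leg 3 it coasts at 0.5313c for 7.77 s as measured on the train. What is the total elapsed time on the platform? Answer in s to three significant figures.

Leg 1: γ = 1/√(1 − 0.352²) = 1/√0.8761 = 1.068; Δt_1 = 1.068 × 9.96 = 10.64 s.
Leg 2: γ = 2.818; Δt_2 = 2.818 × 7.59 = 21.39 s.
Leg 3: γ = 1/√(1 − 0.5313²) = 1/√0.7177 = 1.180; Δt_3 = 1.180 × 7.77 = 9.172 s.
Total: 10.64 + 21.39 + 9.172 s.

Δt = 41.2 s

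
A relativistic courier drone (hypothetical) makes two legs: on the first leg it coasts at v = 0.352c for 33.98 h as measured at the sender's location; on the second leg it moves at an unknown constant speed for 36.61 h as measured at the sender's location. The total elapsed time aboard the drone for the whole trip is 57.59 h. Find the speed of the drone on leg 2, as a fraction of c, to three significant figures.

β = 0.710

Leg 1: γ = 1/√(1 − 0.352²) = 1/√0.8761 = 1.068; τ_1 = 33.98/1.068 = 31.81 h.
Leg 2: speed unknown; τ_2 = 36.61/γ_2.
Total proper time: 31.81 + τ_2 = 57.59, so τ_2 = 57.59 − 31.81 = 25.78 h.
γ_2 = 36.61/25.78 = 1.420; β = √(1 − 1/γ²) = √0.5040.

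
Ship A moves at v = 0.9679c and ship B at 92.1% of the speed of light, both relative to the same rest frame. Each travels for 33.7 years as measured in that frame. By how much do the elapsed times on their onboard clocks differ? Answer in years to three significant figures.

A: γ = 1/√(1 − 0.9679²) = 1/√0.06317 = 3.979; τ_A = 33.7/3.979 = 8.470 years.
B: β = 0.921; γ = 1/√(1 − 0.921²) = 1/√0.1518 = 2.567; τ_B = 33.7/2.567 = 13.13 years.

|τ_A − τ_B| = 4.66 years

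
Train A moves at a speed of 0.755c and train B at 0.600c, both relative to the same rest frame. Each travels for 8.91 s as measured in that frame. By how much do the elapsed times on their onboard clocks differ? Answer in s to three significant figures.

A: γ = 1/√(1 − 0.755²) = 1/√0.4300 = 1.525; τ_A = 8.91/1.525 = 5.843 s.
B: γ = 1/√(1 − 0.600²) = 5/4 = 1.250; τ_B = 8.91/1.250 = 7.128 s.

|τ_A − τ_B| = 1.29 s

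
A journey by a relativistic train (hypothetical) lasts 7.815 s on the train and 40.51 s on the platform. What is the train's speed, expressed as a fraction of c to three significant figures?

The proper time is measured on the train (both events occur at the train's location); Δt is measured on the platform. γ = Δt/τ = 40.51/7.815 = 5.184.
β = √(1 − 1/γ²) = √(1 − 0.03722) = √0.9628

v = 0.981c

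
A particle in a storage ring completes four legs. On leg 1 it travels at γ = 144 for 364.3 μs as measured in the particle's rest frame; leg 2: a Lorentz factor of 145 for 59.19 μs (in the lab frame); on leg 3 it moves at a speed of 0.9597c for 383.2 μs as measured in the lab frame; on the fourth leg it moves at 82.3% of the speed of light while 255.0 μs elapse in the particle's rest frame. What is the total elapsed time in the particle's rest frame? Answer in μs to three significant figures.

Leg 1: 364.3 μs is already measured in the particle's rest frame.
Leg 2: γ = 145; τ_2 = 59.19/145.0 = 0.4082 μs.
Leg 3: γ = 1/√(1 − 0.9597²) = 1/√0.07898 = 3.558; τ_3 = 383.2/3.558 = 107.7 μs.
Leg 4: 255.0 μs is already measured in the particle's rest frame.
Total: 364.3 + 0.4082 + 107.7 + 255.0 μs.

τ = 727 μs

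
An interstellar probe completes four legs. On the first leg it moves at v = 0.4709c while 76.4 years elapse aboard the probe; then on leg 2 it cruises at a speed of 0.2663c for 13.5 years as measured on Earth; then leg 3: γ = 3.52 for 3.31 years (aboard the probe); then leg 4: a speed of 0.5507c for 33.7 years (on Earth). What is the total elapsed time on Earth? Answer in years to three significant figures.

Leg 1: γ = 1/√(1 − 0.4709²) = 1/√0.7783 = 1.134; Δt_1 = 1.134 × 76.4 = 86.60 years.
Leg 2: 13.5 years is already measured on Earth.
Leg 3: γ = 3.52; Δt_3 = 3.520 × 3.31 = 11.65 years.
Leg 4: 33.7 years is already measured on Earth.
Total: 86.60 + 13.50 + 11.65 + 33.70 years.

Δt = 145 years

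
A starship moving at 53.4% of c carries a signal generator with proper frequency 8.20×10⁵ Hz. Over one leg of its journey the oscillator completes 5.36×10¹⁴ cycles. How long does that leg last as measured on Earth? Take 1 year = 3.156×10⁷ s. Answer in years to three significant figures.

β = 0.534; γ = 1/√(1 − 0.534²) = 1/√0.7148 = 1.183
Proper time for N cycles: τ = N/f = 5.36×10¹⁴/(8.20×10⁵) = 6.537×10⁸ s = 20.71 years.
Lab-frame duration Δt = γτ = 1.183 × 20.71 = 24.50 years.

Δt = 24.5 years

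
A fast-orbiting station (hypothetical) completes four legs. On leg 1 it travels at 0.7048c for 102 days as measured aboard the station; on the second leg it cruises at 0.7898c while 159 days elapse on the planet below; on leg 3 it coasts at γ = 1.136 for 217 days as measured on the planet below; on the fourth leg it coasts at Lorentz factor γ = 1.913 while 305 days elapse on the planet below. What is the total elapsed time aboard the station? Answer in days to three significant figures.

τ = 550 days

Leg 1: 102 days is already measured aboard the station.
Leg 2: γ = 1/√(1 − 0.7898²) = 1/√0.3762 = 1.630; τ_2 = 159/1.630 = 97.52 days.
Leg 3: γ = 1.136; τ_3 = 217/1.136 = 191.0 days.
Leg 4: γ = 1.913; τ_4 = 305/1.913 = 159.4 days.
Total: 102.0 + 97.52 + 191.0 + 159.4 days.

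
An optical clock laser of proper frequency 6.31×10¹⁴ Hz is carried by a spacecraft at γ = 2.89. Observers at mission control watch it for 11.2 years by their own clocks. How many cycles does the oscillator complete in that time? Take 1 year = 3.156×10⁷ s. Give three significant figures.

N = 7.72×10²²

γ = 2.89
During 11.2 years of lab time, the oscillator's proper time advances by τ = Δt/γ = 11.2/2.890 = 3.875 years = 1.223×10⁸ s.
N = f × τ = 6.31×10¹⁴ × 1.223×10⁸ = 7.718×10²².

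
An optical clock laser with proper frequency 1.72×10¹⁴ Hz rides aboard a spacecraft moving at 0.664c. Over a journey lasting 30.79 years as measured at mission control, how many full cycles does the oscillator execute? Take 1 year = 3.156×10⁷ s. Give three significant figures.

γ = 1/√(1 − 0.664²) = 1/√0.5591 = 1.337
The oscillator's own cycle count is N = f × τ where τ is the proper time aboard the spacecraft. τ = Δt/γ = 30.79/1.337 = 23.02 years = 7.266×10⁸ s.
N = 1.72×10¹⁴ × 7.266×10⁸ = 1.250×10²³.

N = 1.25×10²³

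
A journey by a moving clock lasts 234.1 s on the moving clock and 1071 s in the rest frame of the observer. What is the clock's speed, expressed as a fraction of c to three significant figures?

The proper time is measured on the moving clock (both events occur at the clock's location); Δt is measured in the rest frame of the observer. γ = Δt/τ = 1071/234.1 = 4.575.
β = √(1 − 1/γ²) = √(1 − 0.04778) = √0.9522

v = 0.976c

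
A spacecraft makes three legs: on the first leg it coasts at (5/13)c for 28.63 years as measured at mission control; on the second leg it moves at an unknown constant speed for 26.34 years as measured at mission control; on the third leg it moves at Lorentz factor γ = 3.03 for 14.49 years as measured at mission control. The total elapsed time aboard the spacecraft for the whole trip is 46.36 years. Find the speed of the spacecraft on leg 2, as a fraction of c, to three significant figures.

Leg 1: γ = 1/√(1 − (5/13)²) = 13/12 ≈ 1.083; τ_1 = 28.63/1.083 = 26.43 years.
Leg 2: speed unknown; τ_2 = 26.34/γ_2.
Leg 3: γ = 3.03; τ_3 = 14.49/3.030 = 4.782 years.
Total proper time: 26.43 + τ_2 + 4.782 = 46.36, so τ_2 = 46.36 − 31.21 = 15.15 years.
γ_2 = 26.34/15.15 = 1.739; β = √(1 − 1/γ²) = √0.6692.

β = 0.818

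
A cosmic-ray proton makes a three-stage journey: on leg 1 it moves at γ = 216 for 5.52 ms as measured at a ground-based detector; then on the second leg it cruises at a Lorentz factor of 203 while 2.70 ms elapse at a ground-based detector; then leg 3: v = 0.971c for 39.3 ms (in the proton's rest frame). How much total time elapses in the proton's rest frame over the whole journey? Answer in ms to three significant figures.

Leg 1: γ = 216; τ_1 = 5.52/216.0 = 0.02556 ms.
Leg 2: γ = 203; τ_2 = 2.70/203.0 = 0.01330 ms.
Leg 3: 39.3 ms is already measured in the proton's rest frame.
Total: 0.02556 + 0.01330 + 39.30 ms.

τ = 39.3 ms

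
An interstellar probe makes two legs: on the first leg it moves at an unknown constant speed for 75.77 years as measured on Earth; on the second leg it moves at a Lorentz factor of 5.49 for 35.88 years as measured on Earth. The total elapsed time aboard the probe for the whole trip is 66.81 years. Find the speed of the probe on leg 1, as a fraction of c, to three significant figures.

β = 0.606

Leg 1: speed unknown; τ_1 = 75.77/γ_1.
Leg 2: γ = 5.49; τ_2 = 35.88/5.490 = 6.536 years.
Total proper time: τ_1 + 6.536 = 66.81, so τ_1 = 66.81 − 6.536 = 60.27 years.
γ_1 = 75.77/60.27 = 1.257; β = √(1 − 1/γ²) = √0.3672.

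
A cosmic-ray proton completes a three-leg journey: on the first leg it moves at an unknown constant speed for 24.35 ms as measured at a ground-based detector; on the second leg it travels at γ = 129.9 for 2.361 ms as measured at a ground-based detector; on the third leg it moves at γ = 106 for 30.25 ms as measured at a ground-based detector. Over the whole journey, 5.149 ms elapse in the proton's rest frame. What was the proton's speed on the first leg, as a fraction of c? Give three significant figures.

β = 0.980

Leg 1: speed unknown; τ_1 = 24.35/γ_1.
Leg 2: γ = 129.9; τ_2 = 2.361/129.9 = 0.01818 ms.
Leg 3: γ = 106; τ_3 = 30.25/106.0 = 0.2854 ms.
Total proper time: τ_1 + 0.01818 + 0.2854 = 5.149, so τ_1 = 5.149 − 0.3036 = 4.845 ms.
γ_1 = 24.35/4.845 = 5.025; β = √(1 − 1/γ²) = √0.9604.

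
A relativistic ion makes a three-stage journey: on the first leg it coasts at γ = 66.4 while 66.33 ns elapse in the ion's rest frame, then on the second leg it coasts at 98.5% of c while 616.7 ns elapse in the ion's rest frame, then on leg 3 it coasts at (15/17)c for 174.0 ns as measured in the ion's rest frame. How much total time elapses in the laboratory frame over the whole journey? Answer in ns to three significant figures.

Leg 1: γ = 66.4; Δt_1 = 66.40 × 66.33 = 4404 ns.
Leg 2: β = 0.985; γ = 1/√(1 − 0.985²) = 1/√0.02977 = 5.795; Δt_2 = 5.795 × 616.7 = 3574 ns.
Leg 3: γ = 1/√(1 − (15/17)²) = 17/8 = 2.125; Δt_3 = 2.125 × 174.0 = 369.8 ns.
Total: 4404 + 3574 + 369.8 ns.

Δt = 8350 ns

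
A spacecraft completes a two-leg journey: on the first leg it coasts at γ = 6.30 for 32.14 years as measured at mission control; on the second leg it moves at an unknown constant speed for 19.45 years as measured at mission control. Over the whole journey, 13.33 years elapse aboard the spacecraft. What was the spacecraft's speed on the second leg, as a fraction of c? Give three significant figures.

Leg 1: γ = 6.30; τ_1 = 32.14/6.300 = 5.102 years.
Leg 2: speed unknown; τ_2 = 19.45/γ_2.
Total proper time: 5.102 + τ_2 = 13.33, so τ_2 = 13.33 − 5.102 = 8.228 years.
γ_2 = 19.45/8.228 = 2.364; β = √(1 − 1/γ²) = √0.8210.

β = 0.906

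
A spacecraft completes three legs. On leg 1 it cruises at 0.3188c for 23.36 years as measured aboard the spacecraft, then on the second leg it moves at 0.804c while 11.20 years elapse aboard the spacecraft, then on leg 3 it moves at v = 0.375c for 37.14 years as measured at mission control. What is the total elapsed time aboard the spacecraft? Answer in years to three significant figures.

τ = 69.0 years

Leg 1: 23.36 years is already measured aboard the spacecraft.
Leg 2: 11.20 years is already measured aboard the spacecraft.
Leg 3: γ = 1/√(1 − 0.375²) = 1/√0.8594 = 1.079; τ_3 = 37.14/1.079 = 34.43 years.
Total: 23.36 + 11.20 + 34.43 years.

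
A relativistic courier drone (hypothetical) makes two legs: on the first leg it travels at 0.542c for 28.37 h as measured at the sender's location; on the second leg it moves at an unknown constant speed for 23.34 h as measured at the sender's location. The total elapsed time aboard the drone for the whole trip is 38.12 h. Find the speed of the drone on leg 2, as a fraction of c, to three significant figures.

Leg 1: γ = 1/√(1 − 0.542²) = 1/√0.7062 = 1.190; τ_1 = 28.37/1.190 = 23.84 h.
Leg 2: speed unknown; τ_2 = 23.34/γ_2.
Total proper time: 23.84 + τ_2 = 38.12, so τ_2 = 38.12 − 23.84 = 14.28 h.
γ_2 = 23.34/14.28 = 1.635; β = √(1 − 1/γ²) = √0.6258.

β = 0.791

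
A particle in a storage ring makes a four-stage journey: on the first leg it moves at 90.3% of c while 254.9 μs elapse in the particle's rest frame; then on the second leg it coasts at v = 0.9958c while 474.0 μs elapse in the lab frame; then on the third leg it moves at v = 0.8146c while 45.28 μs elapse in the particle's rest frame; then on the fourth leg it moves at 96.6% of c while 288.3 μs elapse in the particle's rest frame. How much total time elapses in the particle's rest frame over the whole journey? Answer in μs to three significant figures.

Leg 1: 254.9 μs is already measured in the particle's rest frame.
Leg 2: γ = 1/√(1 − 0.9958²) = 1/√0.008382 = 10.92; τ_2 = 474.0/10.92 = 43.40 μs.
Leg 3: 45.28 μs is already measured in the particle's rest frame.
Leg 4: 288.3 μs is already measured in the particle's rest frame.
Total: 254.9 + 43.40 + 45.28 + 288.3 μs.

τ = 632 μs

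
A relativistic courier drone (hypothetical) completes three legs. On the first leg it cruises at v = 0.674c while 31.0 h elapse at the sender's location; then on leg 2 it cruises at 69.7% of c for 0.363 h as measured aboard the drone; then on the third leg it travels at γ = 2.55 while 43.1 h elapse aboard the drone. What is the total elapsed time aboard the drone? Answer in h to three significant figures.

Leg 1: γ = 1/√(1 − 0.674²) = 1/√0.5457 = 1.354; τ_1 = 31.0/1.354 = 22.90 h.
Leg 2: 0.363 h is already measured aboard the drone.
Leg 3: 43.1 h is already measured aboard the drone.
Total: 22.90 + 0.3630 + 43.10 h.

τ = 66.4 h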